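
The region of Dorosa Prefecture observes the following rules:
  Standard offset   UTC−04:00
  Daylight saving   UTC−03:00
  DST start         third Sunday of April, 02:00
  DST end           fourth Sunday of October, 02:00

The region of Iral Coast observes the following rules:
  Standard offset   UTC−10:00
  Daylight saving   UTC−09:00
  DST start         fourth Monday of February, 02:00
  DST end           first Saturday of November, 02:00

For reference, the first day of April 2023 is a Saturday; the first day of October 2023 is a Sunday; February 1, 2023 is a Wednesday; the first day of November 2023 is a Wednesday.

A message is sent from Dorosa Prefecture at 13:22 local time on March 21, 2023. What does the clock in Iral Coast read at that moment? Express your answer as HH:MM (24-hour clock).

1 April 2023 is a Saturday, so the first Sunday is April 2 and the third is April 16.
1 October 2023 is a Sunday, so the first Sunday is October 1 and the fourth is October 22.
March 21, 2023 does not fall between 16 April and 22 October, so daylight saving is not in effect and Dorosa Prefecture is at UTC−04:00.
13:22 Dorosa Prefecture + 4h = 17:22 UTC.
1 February 2023 is a Wednesday, so the first Monday is February 6 and the fourth is February 27.
1 November 2023 is a Wednesday, so the first Saturday is November 4.
At the standard offset (UTC−10:00), 17:22 UTC − 10h = 07:22 Iral Coast standard time.
The standard-time date in Iral Coast, March 21, 2023, falls between 27 February and 4 November, so daylight saving is in effect and Iral Coast is at UTC−09:00.
17:22 UTC − 9h = 08:22 Iral Coast.

08:22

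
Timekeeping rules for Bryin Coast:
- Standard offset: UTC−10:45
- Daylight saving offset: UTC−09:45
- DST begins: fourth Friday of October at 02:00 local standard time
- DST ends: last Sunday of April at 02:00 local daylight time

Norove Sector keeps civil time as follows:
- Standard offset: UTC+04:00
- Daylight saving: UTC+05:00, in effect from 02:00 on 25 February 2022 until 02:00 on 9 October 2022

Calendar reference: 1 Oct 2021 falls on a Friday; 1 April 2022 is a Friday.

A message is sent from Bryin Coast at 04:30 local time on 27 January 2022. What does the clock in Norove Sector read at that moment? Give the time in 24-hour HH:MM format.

18:15

1 October 2021 is a Friday, so the first Friday is October 1 and the fourth is October 22.
1 April 2022 is a Friday, so Sundays fall on 3, 10, 17, 24; the last is April 24.
27 January 2022 lies within the daylight-saving period (22 October 2021 – 24 April 2022), so Bryin Coast is on daylight time, UTC−09:45.
04:30 Bryin Coast + 9h45m = 14:15 UTC.
At the standard offset (UTC+04:00), 14:15 UTC + 4h = 18:15 Norove Sector standard time.
Daylight saving runs 25 February – 9 October; the standard-time date in Norove Sector, 27 January 2022, is outside that window, so Norove Sector is on standard time at UTC+04:00.
14:15 UTC + 4h = 18:15 Norove Sector.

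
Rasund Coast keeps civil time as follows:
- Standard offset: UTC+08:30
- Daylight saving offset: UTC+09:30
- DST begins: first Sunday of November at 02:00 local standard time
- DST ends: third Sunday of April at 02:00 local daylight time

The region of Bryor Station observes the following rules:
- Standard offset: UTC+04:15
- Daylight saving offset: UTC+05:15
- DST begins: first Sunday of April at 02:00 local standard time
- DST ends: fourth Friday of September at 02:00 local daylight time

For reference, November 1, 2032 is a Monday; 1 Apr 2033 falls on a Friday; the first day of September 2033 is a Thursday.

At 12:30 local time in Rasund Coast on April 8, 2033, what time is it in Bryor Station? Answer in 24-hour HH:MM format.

1 November 2032 is a Monday, so the first Sunday is November 7.
1 April 2033 is a Friday, so the first Sunday is April 3 and the third is April 17.
April 8, 2033 falls between 7 November 2032 and 17 April 2033, so daylight saving is in effect and Rasund Coast is at UTC+09:30.
12:30 Rasund Coast − 9h30m = 03:00 UTC.
1 April 2033 is a Friday, so the first Sunday is April 3.
1 September 2033 is a Thursday, so the first Friday is September 2 and the fourth is September 23.
At the standard offset (UTC+04:15), 03:00 UTC + 4h15m = 07:15 Bryor Station standard time.
The standard-time date in Bryor Station, April 8, 2033, lies within the daylight-saving period (3 April – 23 September), so Bryor Station is on daylight time, UTC+05:15.
03:00 UTC + 5h15m = 08:15 Bryor Station.

08:15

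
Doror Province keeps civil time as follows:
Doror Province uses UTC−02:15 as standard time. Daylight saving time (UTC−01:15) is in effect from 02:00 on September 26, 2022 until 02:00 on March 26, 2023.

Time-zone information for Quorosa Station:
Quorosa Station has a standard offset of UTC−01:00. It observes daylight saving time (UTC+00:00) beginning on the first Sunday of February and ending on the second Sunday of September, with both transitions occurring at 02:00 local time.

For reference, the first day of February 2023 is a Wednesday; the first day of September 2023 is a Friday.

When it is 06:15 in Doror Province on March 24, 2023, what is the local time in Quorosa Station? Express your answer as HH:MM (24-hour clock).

07:30

Daylight saving runs 26 September 2022 – 26 March 2023; March 24, 2023 is inside that window, so Doror Province is at UTC−01:15.
06:15 Doror Province + 1h15m = 07:30 UTC.
1 February 2023 is a Wednesday, so the first Sunday is February 5.
1 September 2023 is a Friday, so the first Sunday is September 3 and the second is September 10.
At the standard offset (UTC−01:00), 07:30 UTC − 1h = 06:30 Quorosa Station standard time.
The standard-time date in Quorosa Station, March 24, 2023, falls between 5 February and 10 September, so daylight saving is in effect and Quorosa Station is at UTC+00:00.
07:30 UTC + 0h = 07:30 Quorosa Station.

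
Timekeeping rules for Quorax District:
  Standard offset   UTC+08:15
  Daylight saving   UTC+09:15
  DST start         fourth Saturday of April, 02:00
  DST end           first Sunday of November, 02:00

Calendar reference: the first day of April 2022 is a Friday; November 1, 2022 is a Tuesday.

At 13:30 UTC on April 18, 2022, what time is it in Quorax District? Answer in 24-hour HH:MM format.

1 April 2022 is a Friday, so the first Saturday is April 2 and the fourth is April 23.
1 November 2022 is a Tuesday, so the first Sunday is November 6.
At the standard offset (UTC+08:15), 13:30 UTC + 8h15m = 21:45 Quorax District standard time.
The standard-time date in Quorax District, April 18, 2022, does not fall between 23 April and 6 November, so daylight saving is not in effect and Quorax District is at UTC+08:15.
13:30 UTC + 8h15m = 21:45 local.

21:45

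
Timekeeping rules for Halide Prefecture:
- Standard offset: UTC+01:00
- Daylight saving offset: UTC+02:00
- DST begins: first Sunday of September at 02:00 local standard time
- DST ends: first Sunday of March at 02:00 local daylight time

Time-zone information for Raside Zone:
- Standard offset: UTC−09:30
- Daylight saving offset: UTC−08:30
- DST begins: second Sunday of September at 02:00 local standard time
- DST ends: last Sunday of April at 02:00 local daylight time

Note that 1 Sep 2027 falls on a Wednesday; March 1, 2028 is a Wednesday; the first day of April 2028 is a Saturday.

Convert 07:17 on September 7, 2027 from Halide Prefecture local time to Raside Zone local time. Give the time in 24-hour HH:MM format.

1 September 2027 is a Wednesday, so the first Sunday is September 5.
1 March 2028 is a Wednesday, so the first Sunday is March 5.
September 7, 2027 falls between 5 September 2027 and 5 March 2028, so daylight saving is in effect and Halide Prefecture is at UTC+02:00.
07:17 Halide Prefecture − 2h = 05:17 UTC.
1 September 2027 is a Wednesday, so the first Sunday is September 5 and the second is September 12.
1 April 2028 is a Saturday, so Sundays fall on 2, 9, 16, 23, 30; the last is April 30.
At the standard offset (UTC−09:30), 05:17 UTC − 9h30m = 19:47 Raside Zone standard time (rolling into the previous day, 6 September 2027).
The standard-time date in Raside Zone, September 6, 2027, does not fall between 12 September 2027 and 30 April 2028, so daylight saving is not in effect and Raside Zone is at UTC−09:30.
05:17 UTC − 9h30m = 19:47 Raside Zone (rolling into the previous day, 6 September 2027).

19:47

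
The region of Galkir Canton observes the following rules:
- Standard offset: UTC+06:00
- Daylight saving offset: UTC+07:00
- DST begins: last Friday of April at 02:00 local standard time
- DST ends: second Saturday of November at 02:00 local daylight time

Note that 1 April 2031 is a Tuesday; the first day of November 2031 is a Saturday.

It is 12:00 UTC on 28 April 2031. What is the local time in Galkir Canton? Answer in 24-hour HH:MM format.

1 April 2031 is a Tuesday, so Fridays fall on 4, 11, 18, 25; the last is April 25.
1 November 2031 is a Saturday, so the first Saturday is November 1 and the second is November 8.
At the standard offset (UTC+06:00), 12:00 UTC + 6h = 18:00 Galkir Canton standard time.
The standard-time date in Galkir Canton, 28 April 2031, falls between 25 April and 8 November, so daylight saving is in effect and Galkir Canton is at UTC+07:00.
12:00 UTC + 7h = 19:00 local.

19:00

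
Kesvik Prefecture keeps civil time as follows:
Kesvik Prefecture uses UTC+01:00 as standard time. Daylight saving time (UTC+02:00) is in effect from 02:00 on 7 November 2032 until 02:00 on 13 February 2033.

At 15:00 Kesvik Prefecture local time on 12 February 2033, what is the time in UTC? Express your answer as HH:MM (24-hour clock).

13:00

12 February 2033 falls between 7 November 2032 and 13 February 2033, so daylight saving is in effect and Kesvik Prefecture is at UTC+02:00.
15:00 local − 2h = 13:00 UTC.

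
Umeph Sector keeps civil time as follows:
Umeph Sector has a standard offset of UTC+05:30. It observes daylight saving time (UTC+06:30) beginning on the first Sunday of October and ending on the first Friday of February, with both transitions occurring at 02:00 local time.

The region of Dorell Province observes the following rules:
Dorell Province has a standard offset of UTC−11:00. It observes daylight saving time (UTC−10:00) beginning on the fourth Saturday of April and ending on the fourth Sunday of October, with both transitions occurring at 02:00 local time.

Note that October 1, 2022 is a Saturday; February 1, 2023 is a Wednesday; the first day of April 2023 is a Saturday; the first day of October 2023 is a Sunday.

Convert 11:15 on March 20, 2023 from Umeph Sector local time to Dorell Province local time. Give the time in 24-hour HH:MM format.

18:45

1 October 2022 is a Saturday, so the first Sunday is October 2.
1 February 2023 is a Wednesday, so the first Friday is February 3.
Daylight saving runs 2 October 2022 – 3 February 2023; March 20, 2023 is outside that window, so Umeph Sector is on standard time at UTC+05:30.
11:15 Umeph Sector − 5h30m = 05:45 UTC.
1 April 2023 is a Saturday, so the first Saturday is April 1 and the fourth is April 22.
1 October 2023 is a Sunday, so the first Sunday is October 1 and the fourth is October 22.
At the standard offset (UTC−11:00), 05:45 UTC − 11h = 18:45 Dorell Province standard time (rolling into the previous day, 19 March 2023).
Daylight saving runs 22 April – 22 October; the standard-time date in Dorell Province, March 19, 2023, is outside that window, so Dorell Province is on standard time at UTC−11:00.
05:45 UTC − 11h = 18:45 Dorell Province (rolling into the previous day, 19 March 2023).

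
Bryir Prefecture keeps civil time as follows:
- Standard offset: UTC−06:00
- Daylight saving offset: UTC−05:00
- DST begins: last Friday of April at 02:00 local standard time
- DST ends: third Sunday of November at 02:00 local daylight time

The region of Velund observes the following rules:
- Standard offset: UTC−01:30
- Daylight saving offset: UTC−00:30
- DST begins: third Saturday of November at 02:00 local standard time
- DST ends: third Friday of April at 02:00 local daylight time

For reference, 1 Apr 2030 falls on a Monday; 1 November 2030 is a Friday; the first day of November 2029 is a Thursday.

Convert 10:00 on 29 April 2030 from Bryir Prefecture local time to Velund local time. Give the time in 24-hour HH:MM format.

1 April 2030 is a Monday, so Fridays fall on 5, 12, 19, 26; the last is April 26.
1 November 2030 is a Friday, so the first Sunday is November 3 and the third is November 17.
Daylight saving runs 26 April – 17 November; 29 April 2030 is inside that window, so Bryir Prefecture is at UTC−05:00.
10:00 Bryir Prefecture + 5h = 15:00 UTC.
1 November 2029 is a Thursday, so the first Saturday is November 3 and the third is November 17.
1 April 2030 is a Monday, so the first Friday is April 5 and the third is April 19.
At the standard offset (UTC−01:30), 15:00 UTC − 1h30m = 13:30 Velund standard time.
Daylight saving runs 17 November 2029 – 19 April 2030; the standard-time date in Velund, 29 April 2030, is outside that window, so Velund is on standard time at UTC−01:30.
15:00 UTC − 1h30m = 13:30 Velund.

13:30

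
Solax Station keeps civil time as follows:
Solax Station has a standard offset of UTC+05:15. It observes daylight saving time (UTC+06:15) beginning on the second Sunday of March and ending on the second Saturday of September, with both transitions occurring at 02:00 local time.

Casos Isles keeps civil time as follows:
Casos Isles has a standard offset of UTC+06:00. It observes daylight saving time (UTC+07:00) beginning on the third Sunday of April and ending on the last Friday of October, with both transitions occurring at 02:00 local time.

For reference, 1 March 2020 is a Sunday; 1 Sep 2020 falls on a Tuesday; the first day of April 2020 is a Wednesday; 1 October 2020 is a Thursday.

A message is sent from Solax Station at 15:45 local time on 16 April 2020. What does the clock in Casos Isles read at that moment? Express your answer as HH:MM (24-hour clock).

15:30

1 March 2020 is a Sunday, so the first Sunday is March 1 and the second is March 8.
1 September 2020 is a Tuesday, so the first Saturday is September 5 and the second is September 12.
16 April 2020 lies within the daylight-saving period (8 March – 12 September), so Solax Station is on daylight time, UTC+06:15.
15:45 Solax Station − 6h15m = 09:30 UTC.
1 April 2020 is a Wednesday, so the first Sunday is April 5 and the third is April 19.
1 October 2020 is a Thursday, so Fridays fall on 2, 9, 16, 23, 30; the last is October 30.
At the standard offset (UTC+06:00), 09:30 UTC + 6h = 15:30 Casos Isles standard time.
The standard-time date in Casos Isles, 16 April 2020, does not fall between 19 April and 30 October, so daylight saving is not in effect and Casos Isles is at UTC+06:00.
09:30 UTC + 6h = 15:30 Casos Isles.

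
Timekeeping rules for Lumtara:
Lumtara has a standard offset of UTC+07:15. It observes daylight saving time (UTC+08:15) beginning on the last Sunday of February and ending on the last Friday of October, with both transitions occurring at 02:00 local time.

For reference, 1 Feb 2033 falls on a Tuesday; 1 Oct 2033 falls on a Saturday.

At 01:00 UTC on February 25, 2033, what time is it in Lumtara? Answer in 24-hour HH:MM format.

08:15

1 February 2033 is a Tuesday, so Sundays fall on 6, 13, 20, 27; the last is February 27.
1 October 2033 is a Saturday, so Fridays fall on 7, 14, 21, 28; the last is October 28.
At the standard offset (UTC+07:15), 01:00 UTC + 7h15m = 08:15 Lumtara standard time.
Daylight saving runs 27 February – 28 October; the standard-time date in Lumtara, February 25, 2033, is outside that window, so Lumtara is on standard time at UTC+07:15.
01:00 UTC + 7h15m = 08:15 local.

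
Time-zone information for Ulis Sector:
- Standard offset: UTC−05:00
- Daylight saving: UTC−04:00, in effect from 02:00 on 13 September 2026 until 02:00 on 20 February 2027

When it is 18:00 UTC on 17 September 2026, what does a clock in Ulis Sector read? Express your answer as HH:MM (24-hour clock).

At the standard offset (UTC−05:00), 18:00 UTC − 5h = 13:00 Ulis Sector standard time.
The standard-time date in Ulis Sector, 17 September 2026, falls between 13 September 2026 and 20 February 2027, so daylight saving is in effect and Ulis Sector is at UTC−04:00.
18:00 UTC − 4h = 14:00 local.

14:00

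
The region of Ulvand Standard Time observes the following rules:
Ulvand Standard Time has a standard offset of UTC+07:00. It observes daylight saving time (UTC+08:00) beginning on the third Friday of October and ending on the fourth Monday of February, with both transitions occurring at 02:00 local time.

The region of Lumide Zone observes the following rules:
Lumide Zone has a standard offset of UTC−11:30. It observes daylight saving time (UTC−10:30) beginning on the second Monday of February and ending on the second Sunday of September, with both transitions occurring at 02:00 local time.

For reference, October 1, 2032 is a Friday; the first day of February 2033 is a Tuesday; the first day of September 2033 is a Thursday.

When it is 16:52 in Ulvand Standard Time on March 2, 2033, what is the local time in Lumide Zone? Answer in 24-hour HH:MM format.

23:22

1 October 2032 is a Friday, so the first Friday is October 1 and the third is October 15.
1 February 2033 is a Tuesday, so the first Monday is February 7 and the fourth is February 28.
March 2, 2033 is outside the daylight-saving period (15 October 2032 – 28 February 2033), so Ulvand Standard Time is on standard time, UTC+07:00.
16:52 Ulvand Standard Time − 7h = 09:52 UTC.
1 February 2033 is a Tuesday, so the first Monday is February 7 and the second is February 14.
1 September 2033 is a Thursday, so the first Sunday is September 4 and the second is September 11.
At the standard offset (UTC−11:30), 09:52 UTC − 11h30m = 22:22 Lumide Zone standard time (rolling into the previous day, 1 March 2033).
The standard-time date in Lumide Zone, March 1, 2033, lies within the daylight-saving period (14 February – 11 September), so Lumide Zone is on daylight time, UTC−10:30.
09:52 UTC − 10h30m = 23:22 Lumide Zone (rolling into the previous day, 1 March 2033).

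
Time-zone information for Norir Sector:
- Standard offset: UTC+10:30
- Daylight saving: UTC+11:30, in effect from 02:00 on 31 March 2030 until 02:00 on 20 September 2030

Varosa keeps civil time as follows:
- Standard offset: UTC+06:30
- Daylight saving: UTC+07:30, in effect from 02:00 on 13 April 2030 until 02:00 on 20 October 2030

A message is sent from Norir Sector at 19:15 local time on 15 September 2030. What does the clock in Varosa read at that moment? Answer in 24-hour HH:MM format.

15 September 2030 lies within the daylight-saving period (31 March – 20 September), so Norir Sector is on daylight time, UTC+11:30.
19:15 Norir Sector − 11h30m = 07:45 UTC.
At the standard offset (UTC+06:30), 07:45 UTC + 6h30m = 14:15 Varosa standard time.
The standard-time date in Varosa, 15 September 2030, falls between 13 April and 20 October, so daylight saving is in effect and Varosa is at UTC+07:30.
07:45 UTC + 7h30m = 15:15 Varosa.

15:15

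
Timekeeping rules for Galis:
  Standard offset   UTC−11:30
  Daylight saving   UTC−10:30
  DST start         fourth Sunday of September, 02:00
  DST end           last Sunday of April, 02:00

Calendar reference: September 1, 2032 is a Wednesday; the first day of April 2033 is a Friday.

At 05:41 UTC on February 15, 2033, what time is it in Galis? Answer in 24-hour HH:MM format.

19:11

1 September 2032 is a Wednesday, so the first Sunday is September 5 and the fourth is September 26.
1 April 2033 is a Friday, so Sundays fall on 3, 10, 17, 24; the last is April 24.
At the standard offset (UTC−11:30), 05:41 UTC − 11h30m = 18:11 Galis standard time (rolling into the previous day, 14 February 2033).
The standard-time date in Galis, February 14, 2033, falls between 26 September 2032 and 24 April 2033, so daylight saving is in effect and Galis is at UTC−10:30.
05:41 UTC − 10h30m = 19:11 local (rolling into the previous day, 14 February 2033).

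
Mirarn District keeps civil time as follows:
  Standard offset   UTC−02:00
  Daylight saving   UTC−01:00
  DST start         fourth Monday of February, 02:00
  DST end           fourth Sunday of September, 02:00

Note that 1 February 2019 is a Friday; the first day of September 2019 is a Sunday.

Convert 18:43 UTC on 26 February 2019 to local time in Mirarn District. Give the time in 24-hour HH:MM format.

1 February 2019 is a Friday, so the first Monday is February 4 and the fourth is February 25.
1 September 2019 is a Sunday, so the first Sunday is September 1 and the fourth is September 22.
At the standard offset (UTC−02:00), 18:43 UTC − 2h = 16:43 Mirarn District standard time.
The standard-time date in Mirarn District, 26 February 2019, falls between 25 February and 22 September, so daylight saving is in effect and Mirarn District is at UTC−01:00.
18:43 UTC − 1h = 17:43 local.

17:43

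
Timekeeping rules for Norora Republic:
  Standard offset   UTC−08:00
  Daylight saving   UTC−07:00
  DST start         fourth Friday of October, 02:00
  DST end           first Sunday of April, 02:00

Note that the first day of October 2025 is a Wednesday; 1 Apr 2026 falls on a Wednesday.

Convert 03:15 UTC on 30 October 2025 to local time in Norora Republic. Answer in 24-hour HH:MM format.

1 October 2025 is a Wednesday, so the first Friday is October 3 and the fourth is October 24.
1 April 2026 is a Wednesday, so the first Sunday is April 5.
At the standard offset (UTC−08:00), 03:15 UTC − 8h = 19:15 Norora Republic standard time (rolling into the previous day, 29 October 2025).
Daylight saving runs 24 October 2025 – 5 April 2026; the standard-time date in Norora Republic, 29 October 2025, is inside that window, so Norora Republic is at UTC−07:00.
03:15 UTC − 7h = 20:15 local (rolling into the previous day, 29 October 2025).

20:15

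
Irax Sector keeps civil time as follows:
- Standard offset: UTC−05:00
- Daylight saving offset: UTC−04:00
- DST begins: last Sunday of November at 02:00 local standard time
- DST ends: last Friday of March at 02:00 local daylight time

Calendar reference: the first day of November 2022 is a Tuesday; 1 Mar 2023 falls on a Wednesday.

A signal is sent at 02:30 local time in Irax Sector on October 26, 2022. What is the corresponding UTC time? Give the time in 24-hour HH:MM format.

1 November 2022 is a Tuesday, so Sundays fall on 6, 13, 20, 27; the last is November 27.
1 March 2023 is a Wednesday, so Fridays fall on 3, 10, 17, 24, 31; the last is March 31.
October 26, 2022 does not fall between 27 November 2022 and 31 March 2023, so daylight saving is not in effect and Irax Sector is at UTC−05:00.
02:30 local + 5h = 07:30 UTC.

07:30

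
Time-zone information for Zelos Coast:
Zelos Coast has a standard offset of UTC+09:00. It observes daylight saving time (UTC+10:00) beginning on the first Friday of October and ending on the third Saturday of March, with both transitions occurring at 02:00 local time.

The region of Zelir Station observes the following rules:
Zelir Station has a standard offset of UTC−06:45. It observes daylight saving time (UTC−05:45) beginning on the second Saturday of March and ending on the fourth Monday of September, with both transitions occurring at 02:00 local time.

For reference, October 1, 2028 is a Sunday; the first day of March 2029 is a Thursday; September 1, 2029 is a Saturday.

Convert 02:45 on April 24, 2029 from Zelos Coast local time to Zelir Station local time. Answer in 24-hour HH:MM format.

1 October 2028 is a Sunday, so the first Friday is October 6.
1 March 2029 is a Thursday, so the first Saturday is March 3 and the third is March 17.
April 24, 2029 does not fall between 6 October 2028 and 17 March 2029, so daylight saving is not in effect and Zelos Coast is at UTC+09:00.
02:45 Zelos Coast − 9h = 17:45 UTC (rolling into the previous day, 23 April 2029).
1 March 2029 is a Thursday, so the first Saturday is March 3 and the second is March 10.
1 September 2029 is a Saturday, so the first Monday is September 3 and the fourth is September 24.
At the standard offset (UTC−06:45), 17:45 UTC − 6h45m = 11:00 Zelir Station standard time.
Daylight saving runs 10 March – 24 September; the standard-time date in Zelir Station, April 23, 2029, is inside that window, so Zelir Station is at UTC−05:45.
17:45 UTC − 5h45m = 12:00 Zelir Station.

12:00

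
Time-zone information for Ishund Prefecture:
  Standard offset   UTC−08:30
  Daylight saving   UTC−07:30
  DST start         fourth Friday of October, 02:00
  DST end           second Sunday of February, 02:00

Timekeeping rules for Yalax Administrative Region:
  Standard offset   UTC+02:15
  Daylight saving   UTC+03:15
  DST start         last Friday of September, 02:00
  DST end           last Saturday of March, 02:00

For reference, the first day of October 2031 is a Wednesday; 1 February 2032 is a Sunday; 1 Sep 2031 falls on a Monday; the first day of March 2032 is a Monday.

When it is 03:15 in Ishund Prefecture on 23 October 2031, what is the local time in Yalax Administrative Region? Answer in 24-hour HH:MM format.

15:00

1 October 2031 is a Wednesday, so the first Friday is October 3 and the fourth is October 24.
1 February 2032 is a Sunday, so the first Sunday is February 1 and the second is February 8.
23 October 2031 is outside the daylight-saving period (24 October 2031 – 8 February 2032), so Ishund Prefecture is on standard time, UTC−08:30.
03:15 Ishund Prefecture + 8h30m = 11:45 UTC.
1 September 2031 is a Monday, so Fridays fall on 5, 12, 19, 26; the last is September 26.
1 March 2032 is a Monday, so Saturdays fall on 6, 13, 20, 27; the last is March 27.
At the standard offset (UTC+02:15), 11:45 UTC + 2h15m = 14:00 Yalax Administrative Region standard time.
Daylight saving runs 26 September 2031 – 27 March 2032; the standard-time date in Yalax Administrative Region, 23 October 2031, is inside that window, so Yalax Administrative Region is at UTC+03:15.
11:45 UTC + 3h15m = 15:00 Yalax Administrative Region.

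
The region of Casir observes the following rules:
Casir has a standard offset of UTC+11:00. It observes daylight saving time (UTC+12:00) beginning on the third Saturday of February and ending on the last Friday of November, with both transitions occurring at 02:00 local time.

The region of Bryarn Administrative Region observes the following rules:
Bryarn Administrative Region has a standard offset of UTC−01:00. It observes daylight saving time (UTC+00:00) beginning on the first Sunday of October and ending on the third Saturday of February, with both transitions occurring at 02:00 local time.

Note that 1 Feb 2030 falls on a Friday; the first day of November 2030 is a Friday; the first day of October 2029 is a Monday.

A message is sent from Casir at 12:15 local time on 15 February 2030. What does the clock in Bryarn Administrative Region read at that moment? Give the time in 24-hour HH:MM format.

1 February 2030 is a Friday, so the first Saturday is February 2 and the third is February 16.
1 November 2030 is a Friday, so Fridays fall on 1, 8, 15, 22, 29; the last is November 29.
15 February 2030 does not fall between 16 February and 29 November, so daylight saving is not in effect and Casir is at UTC+11:00.
12:15 Casir − 11h = 01:15 UTC.
1 October 2029 is a Monday, so the first Sunday is October 7.
1 February 2030 is a Friday, so the first Saturday is February 2 and the third is February 16.
At the standard offset (UTC−01:00), 01:15 UTC − 1h = 00:15 Bryarn Administrative Region standard time.
Daylight saving runs 7 October 2029 – 16 February 2030; the standard-time date in Bryarn Administrative Region, 15 February 2030, is inside that window, so Bryarn Administrative Region is at UTC+00:00.
01:15 UTC + 0h = 01:15 Bryarn Administrative Region.

01:15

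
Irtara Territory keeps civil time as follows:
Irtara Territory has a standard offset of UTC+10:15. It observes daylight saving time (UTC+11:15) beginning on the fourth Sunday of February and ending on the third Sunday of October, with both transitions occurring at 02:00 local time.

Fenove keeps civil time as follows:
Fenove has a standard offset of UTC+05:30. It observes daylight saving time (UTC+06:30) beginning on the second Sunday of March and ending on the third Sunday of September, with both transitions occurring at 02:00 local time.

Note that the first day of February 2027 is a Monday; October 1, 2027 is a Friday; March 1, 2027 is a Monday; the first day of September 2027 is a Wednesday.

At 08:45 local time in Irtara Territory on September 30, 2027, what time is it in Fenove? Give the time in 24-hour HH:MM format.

1 February 2027 is a Monday, so the first Sunday is February 7 and the fourth is February 28.
1 October 2027 is a Friday, so the first Sunday is October 3 and the third is October 17.
September 30, 2027 falls between 28 February and 17 October, so daylight saving is in effect and Irtara Territory is at UTC+11:15.
08:45 Irtara Territory − 11h15m = 21:30 UTC (rolling into the previous day, 29 September 2027).
1 March 2027 is a Monday, so the first Sunday is March 7 and the second is March 14.
1 September 2027 is a Wednesday, so the first Sunday is September 5 and the third is September 19.
At the standard offset (UTC+05:30), 21:30 UTC + 5h30m = 03:00 Fenove standard time (rolling into the next day, 30 September 2027).
The standard-time date in Fenove, September 30, 2027, is outside the daylight-saving period (14 March – 19 September), so Fenove is on standard time, UTC+05:30.
21:30 UTC + 5h30m = 03:00 Fenove (rolling into the next day, 30 September 2027).

03:00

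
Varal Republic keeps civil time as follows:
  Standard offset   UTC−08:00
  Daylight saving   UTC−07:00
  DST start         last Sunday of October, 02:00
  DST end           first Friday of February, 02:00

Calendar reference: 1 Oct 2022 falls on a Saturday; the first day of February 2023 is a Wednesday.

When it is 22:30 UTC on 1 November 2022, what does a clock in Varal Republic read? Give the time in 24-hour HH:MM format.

1 October 2022 is a Saturday, so Sundays fall on 2, 9, 16, 23, 30; the last is October 30.
1 February 2023 is a Wednesday, so the first Friday is February 3.
At the standard offset (UTC−08:00), 22:30 UTC − 8h = 14:30 Varal Republic standard time.
The standard-time date in Varal Republic, 1 November 2022, falls between 30 October 2022 and 3 February 2023, so daylight saving is in effect and Varal Republic is at UTC−07:00.
22:30 UTC − 7h = 15:30 local.

15:30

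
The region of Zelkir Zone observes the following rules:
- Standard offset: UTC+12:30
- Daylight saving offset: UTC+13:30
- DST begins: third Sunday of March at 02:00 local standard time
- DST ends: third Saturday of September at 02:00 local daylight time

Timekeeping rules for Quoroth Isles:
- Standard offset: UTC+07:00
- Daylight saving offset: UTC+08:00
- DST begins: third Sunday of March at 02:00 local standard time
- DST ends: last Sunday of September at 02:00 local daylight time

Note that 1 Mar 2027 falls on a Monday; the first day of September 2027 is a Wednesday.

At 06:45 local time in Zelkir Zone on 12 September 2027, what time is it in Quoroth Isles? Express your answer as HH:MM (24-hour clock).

1 March 2027 is a Monday, so the first Sunday is March 7 and the third is March 21.
1 September 2027 is a Wednesday, so the first Saturday is September 4 and the third is September 18.
12 September 2027 falls between 21 March and 18 September, so daylight saving is in effect and Zelkir Zone is at UTC+13:30.
06:45 Zelkir Zone − 13h30m = 17:15 UTC (rolling into the previous day, 11 September 2027).
1 March 2027 is a Monday, so the first Sunday is March 7 and the third is March 21.
1 September 2027 is a Wednesday, so Sundays fall on 5, 12, 19, 26; the last is September 26.
At the standard offset (UTC+07:00), 17:15 UTC + 7h = 00:15 Quoroth Isles standard time (rolling into the next day, 12 September 2027).
Daylight saving runs 21 March – 26 September; the standard-time date in Quoroth Isles, 12 September 2027, is inside that window, so Quoroth Isles is at UTC+08:00.
17:15 UTC + 8h = 01:15 Quoroth Isles (rolling into the next day, 12 September 2027).

01:15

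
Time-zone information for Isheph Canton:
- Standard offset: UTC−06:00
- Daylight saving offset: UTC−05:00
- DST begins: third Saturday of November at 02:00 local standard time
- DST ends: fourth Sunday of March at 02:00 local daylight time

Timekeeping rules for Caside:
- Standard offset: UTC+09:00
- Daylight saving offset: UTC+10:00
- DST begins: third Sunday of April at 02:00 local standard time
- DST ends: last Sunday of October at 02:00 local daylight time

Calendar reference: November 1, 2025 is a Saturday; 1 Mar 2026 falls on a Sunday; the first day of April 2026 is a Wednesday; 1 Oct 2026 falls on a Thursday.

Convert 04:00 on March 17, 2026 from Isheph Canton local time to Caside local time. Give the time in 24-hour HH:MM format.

1 November 2025 is a Saturday, so the first Saturday is November 1 and the third is November 15.
1 March 2026 is a Sunday, so the first Sunday is March 1 and the fourth is March 22.
March 17, 2026 lies within the daylight-saving period (15 November 2025 – 22 March 2026), so Isheph Canton is on daylight time, UTC−05:00.
04:00 Isheph Canton + 5h = 09:00 UTC.
1 April 2026 is a Wednesday, so the first Sunday is April 5 and the third is April 19.
1 October 2026 is a Thursday, so Sundays fall on 4, 11, 18, 25; the last is October 25.
At the standard offset (UTC+09:00), 09:00 UTC + 9h = 18:00 Caside standard time.
The standard-time date in Caside, March 17, 2026, does not fall between 19 April and 25 October, so daylight saving is not in effect and Caside is at UTC+09:00.
09:00 UTC + 9h = 18:00 Caside.

18:00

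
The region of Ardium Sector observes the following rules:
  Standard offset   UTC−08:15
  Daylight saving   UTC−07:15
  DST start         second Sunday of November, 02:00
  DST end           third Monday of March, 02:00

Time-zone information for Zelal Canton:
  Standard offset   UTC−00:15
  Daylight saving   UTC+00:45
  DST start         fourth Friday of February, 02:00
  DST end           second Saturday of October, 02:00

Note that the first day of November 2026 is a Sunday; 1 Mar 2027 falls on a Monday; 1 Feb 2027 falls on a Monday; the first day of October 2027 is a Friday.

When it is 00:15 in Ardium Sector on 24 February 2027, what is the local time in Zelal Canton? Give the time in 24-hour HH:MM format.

07:15

1 November 2026 is a Sunday, so the first Sunday is November 1 and the second is November 8.
1 March 2027 is a Monday, so the first Monday is March 1 and the third is March 15.
Daylight saving runs 8 November 2026 – 15 March 2027; 24 February 2027 is inside that window, so Ardium Sector is at UTC−07:15.
00:15 Ardium Sector + 7h15m = 07:30 UTC.
1 February 2027 is a Monday, so the first Friday is February 5 and the fourth is February 26.
1 October 2027 is a Friday, so the first Saturday is October 2 and the second is October 9.
At the standard offset (UTC−00:15), 07:30 UTC − 0h15m = 07:15 Zelal Canton standard time.
The standard-time date in Zelal Canton, 24 February 2027, does not fall between 26 February and 9 October, so daylight saving is not in effect and Zelal Canton is at UTC−00:15.
07:30 UTC − 0h15m = 07:15 Zelal Canton.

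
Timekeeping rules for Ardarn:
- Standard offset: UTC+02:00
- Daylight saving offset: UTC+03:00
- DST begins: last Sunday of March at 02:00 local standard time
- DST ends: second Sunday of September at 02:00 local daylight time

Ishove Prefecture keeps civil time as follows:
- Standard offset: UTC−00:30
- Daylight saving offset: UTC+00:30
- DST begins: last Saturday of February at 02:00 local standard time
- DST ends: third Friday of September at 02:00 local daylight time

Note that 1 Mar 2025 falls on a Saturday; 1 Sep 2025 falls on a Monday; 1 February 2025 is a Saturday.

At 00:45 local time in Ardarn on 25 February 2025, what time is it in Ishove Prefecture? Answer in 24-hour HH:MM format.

23:15

1 March 2025 is a Saturday, so Sundays fall on 2, 9, 16, 23, 30; the last is March 30.
1 September 2025 is a Monday, so the first Sunday is September 7 and the second is September 14.
25 February 2025 is outside the daylight-saving period (30 March – 14 September), so Ardarn is on standard time, UTC+02:00.
00:45 Ardarn − 2h = 22:45 UTC (rolling into the previous day, 24 February 2025).
1 February 2025 is a Saturday, so Saturdays fall on 1, 8, 15, 22; the last is February 22.
1 September 2025 is a Monday, so the first Friday is September 5 and the third is September 19.
At the standard offset (UTC−00:30), 22:45 UTC − 0h30m = 22:15 Ishove Prefecture standard time.
Daylight saving runs 22 February – 19 September; the standard-time date in Ishove Prefecture, 24 February 2025, is inside that window, so Ishove Prefecture is at UTC+00:30.
22:45 UTC + 0h30m = 23:15 Ishove Prefecture.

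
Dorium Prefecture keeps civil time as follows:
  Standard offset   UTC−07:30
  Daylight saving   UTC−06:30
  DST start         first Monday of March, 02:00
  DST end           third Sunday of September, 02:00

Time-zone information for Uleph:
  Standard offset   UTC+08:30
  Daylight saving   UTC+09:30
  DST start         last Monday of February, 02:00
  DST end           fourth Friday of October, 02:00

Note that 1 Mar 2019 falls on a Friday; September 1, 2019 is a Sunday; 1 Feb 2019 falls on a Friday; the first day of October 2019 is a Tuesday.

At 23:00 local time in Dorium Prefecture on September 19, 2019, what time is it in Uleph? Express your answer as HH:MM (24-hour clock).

16:00

1 March 2019 is a Friday, so the first Monday is March 4.
1 September 2019 is a Sunday, so the first Sunday is September 1 and the third is September 15.
September 19, 2019 is outside the daylight-saving period (4 March – 15 September), so Dorium Prefecture is on standard time, UTC−07:30.
23:00 Dorium Prefecture + 7h30m = 06:30 UTC (rolling into the next day, 20 September 2019).
1 February 2019 is a Friday, so Mondays fall on 4, 11, 18, 25; the last is February 25.
1 October 2019 is a Tuesday, so the first Friday is October 4 and the fourth is October 25.
At the standard offset (UTC+08:30), 06:30 UTC + 8h30m = 15:00 Uleph standard time.
The standard-time date in Uleph, September 20, 2019, falls between 25 February and 25 October, so daylight saving is in effect and Uleph is at UTC+09:30.
06:30 UTC + 9h30m = 16:00 Uleph.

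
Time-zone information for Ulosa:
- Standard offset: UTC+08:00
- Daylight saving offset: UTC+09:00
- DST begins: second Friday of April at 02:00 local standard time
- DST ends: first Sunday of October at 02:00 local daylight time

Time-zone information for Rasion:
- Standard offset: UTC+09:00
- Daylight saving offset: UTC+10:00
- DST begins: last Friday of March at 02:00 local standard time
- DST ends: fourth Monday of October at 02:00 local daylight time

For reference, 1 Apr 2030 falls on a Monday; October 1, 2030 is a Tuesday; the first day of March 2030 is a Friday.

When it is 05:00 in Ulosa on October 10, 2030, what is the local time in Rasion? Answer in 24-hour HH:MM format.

1 April 2030 is a Monday, so the first Friday is April 5 and the second is April 12.
1 October 2030 is a Tuesday, so the first Sunday is October 6.
Daylight saving runs 12 April – 6 October; October 10, 2030 is outside that window, so Ulosa is on standard time at UTC+08:00.
05:00 Ulosa − 8h = 21:00 UTC (rolling into the previous day, 9 October 2030).
1 March 2030 is a Friday, so Fridays fall on 1, 8, 15, 22, 29; the last is March 29.
1 October 2030 is a Tuesday, so the first Monday is October 7 and the fourth is October 28.
At the standard offset (UTC+09:00), 21:00 UTC + 9h = 06:00 Rasion standard time (rolling into the next day, 10 October 2030).
Daylight saving runs 29 March – 28 October; the standard-time date in Rasion, October 10, 2030, is inside that window, so Rasion is at UTC+10:00.
21:00 UTC + 10h = 07:00 Rasion (rolling into the next day, 10 October 2030).

07:00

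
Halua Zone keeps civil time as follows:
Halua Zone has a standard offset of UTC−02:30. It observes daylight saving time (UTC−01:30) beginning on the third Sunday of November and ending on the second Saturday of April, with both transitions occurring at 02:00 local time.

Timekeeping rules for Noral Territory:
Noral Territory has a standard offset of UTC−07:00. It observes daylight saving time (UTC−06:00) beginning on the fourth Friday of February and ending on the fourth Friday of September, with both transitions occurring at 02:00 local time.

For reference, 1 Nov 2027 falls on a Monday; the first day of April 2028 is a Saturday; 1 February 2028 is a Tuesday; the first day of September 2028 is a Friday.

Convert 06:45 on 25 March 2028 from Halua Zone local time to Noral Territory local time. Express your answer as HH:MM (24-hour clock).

02:15

1 November 2027 is a Monday, so the first Sunday is November 7 and the third is November 21.
1 April 2028 is a Saturday, so the first Saturday is April 1 and the second is April 8.
25 March 2028 falls between 21 November 2027 and 8 April 2028, so daylight saving is in effect and Halua Zone is at UTC−01:30.
06:45 Halua Zone + 1h30m = 08:15 UTC.
1 February 2028 is a Tuesday, so the first Friday is February 4 and the fourth is February 25.
1 September 2028 is a Friday, so the first Friday is September 1 and the fourth is September 22.
At the standard offset (UTC−07:00), 08:15 UTC − 7h = 01:15 Noral Territory standard time.
Daylight saving runs 25 February – 22 September; the standard-time date in Noral Territory, 25 March 2028, is inside that window, so Noral Territory is at UTC−06:00.
08:15 UTC − 6h = 02:15 Noral Territory.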